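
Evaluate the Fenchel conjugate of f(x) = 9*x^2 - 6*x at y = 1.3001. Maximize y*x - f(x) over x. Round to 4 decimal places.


f*(y) = sup_x {y*x - a*x^2 - b*x} = sup_x {(y-b)*x - a*x^2}
FOC: (y - b) - 2a*x = 0 => x* = (y - b)/(2a)
x* = (1.3001 + 6)/(2*9) = 0.4056
f*(1.3001) = (y-b)^2/(4a) = (1.3001 + 6)^2/(4*9)
= 53.2915/36 = 1.4803


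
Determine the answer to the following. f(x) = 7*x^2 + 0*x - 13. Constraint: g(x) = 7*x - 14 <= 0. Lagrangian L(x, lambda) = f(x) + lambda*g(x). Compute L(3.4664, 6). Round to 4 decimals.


Step 1: Evaluate f(x).
f(3.4664) = 7*3.4664^2 + 0*3.4664 - 13 = 71.1115
Step 2: Evaluate g(x).
g(3.4664) = 7*3.4664 - 14 = 10.2648
Step 3: Compute Lagrangian.
L = 71.1115 + 6*10.2648 = 132.7003


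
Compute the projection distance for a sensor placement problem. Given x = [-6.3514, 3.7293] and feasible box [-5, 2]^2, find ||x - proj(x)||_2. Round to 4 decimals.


Project each component onto [-5, 2].
clip(-6.3514) = -5.0, clip(3.7293) = 2.0
Projection = [-5.0, 2.0]
Squared diffs: [1.8263, 2.9905]
Distance = sqrt(4.8168) = 2.1947


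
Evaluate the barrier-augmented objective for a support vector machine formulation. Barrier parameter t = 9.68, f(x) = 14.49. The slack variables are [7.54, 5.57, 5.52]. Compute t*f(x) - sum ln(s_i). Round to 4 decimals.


Step 1: Compute log-barrier.
ln values: [2.0202, 1.7174, 1.7084]
phi = -(2.0202 + 1.7174 + 1.7084) = -5.446
Step 2: Compute augmented objective.
t*f(x) = 9.68*14.49 = 140.2632
Total = 140.2632 - 5.446 = 134.8172


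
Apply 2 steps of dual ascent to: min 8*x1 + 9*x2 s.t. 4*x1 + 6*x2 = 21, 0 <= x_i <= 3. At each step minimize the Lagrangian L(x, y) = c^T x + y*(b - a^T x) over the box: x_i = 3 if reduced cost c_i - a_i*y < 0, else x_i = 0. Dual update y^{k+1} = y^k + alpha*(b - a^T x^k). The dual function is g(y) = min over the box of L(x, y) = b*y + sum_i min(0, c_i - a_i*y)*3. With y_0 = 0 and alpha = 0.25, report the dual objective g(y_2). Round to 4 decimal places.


Dual ascent for LP: min 8*x1 + 9*x2, 4*x1 + 6*x2 = 21, 0 <= x_i <= 3
Step 1: y^k = 0.0, reduced costs: (8.0, 9.0)
  x^k = (0.0, 0.0), subgradient = b - a^T x = 21.0
  y^{k+1} = 0.0 + 0.25*21.0 = 5.25
Step 2: y^k = 5.25, reduced costs: (-13.0, -22.5)
  x^k = (3.0, 3.0), subgradient = b - a^T x = -9.0
  y^{k+1} = 5.25 + 0.25*-9.0 = 3.0
Dual objective at y_2 = 3.0: reduced costs (-4.0, -9.0), box minimizer x = (3.0, 3.0)
g(y_2) = b*y + (c1 - a1*y)*x1 + (c2 - a2*y)*x2 = 21*3.0 + (-4.0)*3.0 + (-9.0)*3.0 = 63.0 - 12.0 - 27.0 = 24.0


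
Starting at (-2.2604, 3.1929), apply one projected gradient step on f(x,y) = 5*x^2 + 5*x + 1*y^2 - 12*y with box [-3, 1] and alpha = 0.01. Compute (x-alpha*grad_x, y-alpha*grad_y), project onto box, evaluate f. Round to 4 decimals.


Step 1: Compute gradient at (-2.2604, 3.1929).
grad_x = 2*5*-2.2604 + 5 = -17.604
grad_y = 2*1*3.1929 - 12 = -5.6142
Step 2: Gradient step.
x_raw = -2.2604 - 0.01*-17.604 = -2.0844
y_raw = 3.1929 - 0.01*-5.6142 = 3.249
Step 3: Project onto [-3, 1].
x_proj = clip(-2.0844) = -2.0844
y_proj = clip(3.249) = 1.0
Step 4: Evaluate f.
f(-2.0844, 1.0) = 0.301


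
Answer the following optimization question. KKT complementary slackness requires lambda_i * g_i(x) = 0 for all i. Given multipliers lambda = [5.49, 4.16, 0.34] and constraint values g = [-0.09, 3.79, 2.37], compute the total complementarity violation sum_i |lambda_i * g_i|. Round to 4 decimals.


KKT complementary slackness check:
lambda_1 * g_1 = 5.49 * -0.09 = -0.4941
lambda_2 * g_2 = 4.16 * 3.79 = 15.7664
lambda_3 * g_3 = 0.34 * 2.37 = 0.8058
Total violation = 0.4941 + 15.7664 + 0.8058 = 17.0663


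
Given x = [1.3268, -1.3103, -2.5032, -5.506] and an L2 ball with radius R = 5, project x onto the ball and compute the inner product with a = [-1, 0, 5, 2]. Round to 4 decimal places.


Step 1: Compute ||x|| (intermediates to 6 decimals).
||x|| = sqrt(1.3268^2 + (-1.3103)^2 + (-2.5032)^2 + (-5.506)^2) = 6.329244
Step 2: Project.
Since ||x|| > R, scale = R/||x|| = 5/6.329244 = 0.789984, proj(x) = scale * x
proj(x) = [1.048151, -1.035116, -1.977488, -4.349652]
Step 3: Dot product.
a^T * proj(x) = -1*1.048151 + 0*(-1.035116) + 5*(-1.977488) + 2*(-4.349652) = -19.6349


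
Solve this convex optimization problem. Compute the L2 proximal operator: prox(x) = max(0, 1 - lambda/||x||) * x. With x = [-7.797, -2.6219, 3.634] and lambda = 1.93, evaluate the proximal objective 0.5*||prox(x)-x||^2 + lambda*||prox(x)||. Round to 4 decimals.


Step 1: Compute ||x||.
||x|| = 8.993
Step 2: Compute scaling factor.
scale = max(0, 1 - 1.93/8.993) = 0.7854
Step 3: prox(x) = [-6.1237, -2.0592, 2.8541]
||prox(x)|| = 7.063
Step 4: Proximal objective.
0.5*||prox-x||^2 = 1.8625
lambda*||prox|| = 13.6316
Total = 15.494


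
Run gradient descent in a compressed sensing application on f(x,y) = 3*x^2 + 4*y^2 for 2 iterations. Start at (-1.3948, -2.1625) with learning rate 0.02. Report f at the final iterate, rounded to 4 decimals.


Gradient descent on f(x,y) = 3*x^2 + 4*y^2.
Starting point: (-1.3948, -2.1625), alpha = 0.02
Step 1: grad_x = 2*3*-1.3948 = -8.3688, grad_y = 2*4*-2.1625 = -17.3
  x_1 = -1.3948 - 0.02*-8.3688 = -1.2274
  y_1 = -2.1625 - 0.02*-17.3 = -1.8165
Step 2: grad_x = 2*3*-1.2274 = -7.3645, grad_y = 2*4*-1.8165 = -14.532
  x_2 = -1.2274 - 0.02*-7.3645 = -1.0801
  y_2 = -1.8165 - 0.02*-14.532 = -1.5259
f(-1.0801, -1.5259) = 3*(-1.0801)^2 + 4*(-1.5259)^2 = 12.8131


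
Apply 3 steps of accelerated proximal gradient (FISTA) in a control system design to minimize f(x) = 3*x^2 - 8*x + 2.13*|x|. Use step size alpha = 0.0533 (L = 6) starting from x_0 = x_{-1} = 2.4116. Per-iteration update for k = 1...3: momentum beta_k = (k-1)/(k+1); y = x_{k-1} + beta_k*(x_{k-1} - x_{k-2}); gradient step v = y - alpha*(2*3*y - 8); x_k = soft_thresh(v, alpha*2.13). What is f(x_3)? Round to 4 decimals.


FISTA on f(x) = 3*x^2 - 8*x + 2.13*|x|
L = 6, alpha = 0.0533
Iteration 1: beta = 0.0, y = 2.4116 + 0.0*(2.4116 - 2.4116) = 2.4116
  grad(y) = 6.4696, v = y - alpha*grad = 2.0668
  prox(v) = soft_thresh(2.0668, 0.1135) = 1.9532
Iteration 2: beta = 0.3333, y = 1.9532 + 0.3333*(1.9532 - 2.4116) = 1.8005
  grad(y) = 2.8027, v = y - alpha*grad = 1.6511
  prox(v) = soft_thresh(1.6511, 0.1135) = 1.5375
Iteration 3: beta = 0.5, y = 1.5375 + 0.5*(1.5375 - 1.9532) = 1.3297
  grad(y) = -0.0219, v = y - alpha*grad = 1.3309
  prox(v) = soft_thresh(1.3309, 0.1135) = 1.2173
f(x_3) = 3*1.2173^2 - 8*1.2173 + 2.13*|1.2173| = -2.7001


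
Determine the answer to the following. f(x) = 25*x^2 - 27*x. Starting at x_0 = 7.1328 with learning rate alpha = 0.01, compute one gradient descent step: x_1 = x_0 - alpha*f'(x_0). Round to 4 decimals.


We compute the gradient at x_0 and apply the update.
f'(x) = 50*x - 27
f'(7.1328) = 50*7.1328 - 27 = 329.64
x_1 = 7.1328 - 0.01*329.64 = 3.8364


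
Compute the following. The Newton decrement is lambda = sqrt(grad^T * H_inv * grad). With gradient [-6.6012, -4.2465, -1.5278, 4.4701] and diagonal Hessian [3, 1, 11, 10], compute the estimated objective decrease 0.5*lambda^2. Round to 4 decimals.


Step 1: H is diagonal, so H^(-1) * g = [-2.2004, -4.2465, -0.1389, 0.447].
Step 2: g^T H^(-1) g = sum_i g_i^2 / H_ii
  = (-6.6012)^2/3 + (-4.2465)^2/1 + (-1.5278)^2/11 + (4.4701)^2/10
  = 14.5253 + 18.0328 + 0.2122 + 1.9982 = 34.7684
Step 3: Objective decrease = 0.5 * g^T H^(-1) g = 17.3842


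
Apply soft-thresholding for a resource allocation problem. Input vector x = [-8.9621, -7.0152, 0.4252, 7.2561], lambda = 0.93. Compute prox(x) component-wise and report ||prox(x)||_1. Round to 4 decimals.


Soft-thresholding with lambda = 0.93:
prox(-8.9621) = sign(-8.9621)*max(|-8.9621| - 0.93, 0) = -8.0321
prox(-7.0152) = sign(-7.0152)*max(|-7.0152| - 0.93, 0) = -6.0852
prox(0.4252) = sign(0.4252)*max(|0.4252| - 0.93, 0) = 0.0
prox(7.2561) = sign(7.2561)*max(|7.2561| - 0.93, 0) = 6.3261
prox(x) = [-8.0321, -6.0852, 0.0, 6.3261]
||prox(x)||_1 = 8.0321 + 6.0852 + 0.0 + 6.3261 = 20.4434


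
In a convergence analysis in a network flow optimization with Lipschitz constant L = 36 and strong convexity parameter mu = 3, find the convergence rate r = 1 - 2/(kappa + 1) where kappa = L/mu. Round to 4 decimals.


Step 1: Compute the condition number.
kappa = L/mu = 36/3 = 12.0
Step 2: Compute the convergence rate.
r = 1 - 2/(kappa + 1) = 1 - 2*mu/(L + mu) = (L - mu)/(L + mu) = 33/39 = 0.8462


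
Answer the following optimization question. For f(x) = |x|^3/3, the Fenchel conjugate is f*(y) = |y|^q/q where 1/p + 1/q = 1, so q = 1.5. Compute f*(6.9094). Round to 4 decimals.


The conjugate exponent q satisfies 1/p + 1/q = 1.
p = 3, so q = 3/(3 - 1) = 1.5
|y|^q = 6.9094^1.5 = 18.1619
f*(6.9094) = 18.1619 / 1.5 = 12.1079


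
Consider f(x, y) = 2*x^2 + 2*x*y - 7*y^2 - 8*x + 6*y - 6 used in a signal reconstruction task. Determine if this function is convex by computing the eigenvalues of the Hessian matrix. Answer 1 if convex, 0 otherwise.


The Hessian of f(x,y) = 2*x^2 + 2*x*y - 7*y^2 - 8*x + 6*y - 6 is:
H = [[4, 2], [2, -14]]
Trace = 4 - 14 = -10
Determinant = 4*-14 - (2)^2 = -60
Discriminant = (-10)^2 - 4*-60 = 340.0
Eigenvalues: lambda_1 = -14.2195, lambda_2 = 4.2195
The function is not convex.

0


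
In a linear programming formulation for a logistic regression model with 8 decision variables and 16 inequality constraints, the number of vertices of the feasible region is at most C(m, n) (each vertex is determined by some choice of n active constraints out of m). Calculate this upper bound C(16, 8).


Each vertex corresponds to some choice of n active constraints out of m, so the number of vertices is at most C(m, n) = m! / (n!(m-n)!).
m = 16, n = 8
Numerator: 16 * 15 * 14 * 13 * 12 * 11 * 10 * 9
Denominator: 8! = 40320
C(16, 8) = 12870


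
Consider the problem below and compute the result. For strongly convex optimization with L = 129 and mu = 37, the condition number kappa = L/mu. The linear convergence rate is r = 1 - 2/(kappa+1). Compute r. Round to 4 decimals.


Step 1: Compute the condition number.
kappa = L/mu = 129/37 = 3.4865
Step 2: Compute the convergence rate.
r = 1 - 2/(kappa + 1) = 1 - 2*mu/(L + mu) = (L - mu)/(L + mu) = 92/166 = 0.5542


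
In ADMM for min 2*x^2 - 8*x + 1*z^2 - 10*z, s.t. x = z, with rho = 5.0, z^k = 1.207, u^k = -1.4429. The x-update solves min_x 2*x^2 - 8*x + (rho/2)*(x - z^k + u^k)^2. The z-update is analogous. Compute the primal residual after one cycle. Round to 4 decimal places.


ADMM iteration with rho = 5.0, z^k = 1.207, u^k = -1.4429
Step 1: x-update.
Minimize 2*x^2 - 8*x + (5.0/2)*(x - 1.207 - 1.4429)^2
FOC: (2*2 + 5.0)*x = 8 + 5.0*(1.207 + 1.4429)
x^{k+1} = 2.3611
Step 2: z-update.
Minimize 1*z^2 - 10*z + (5.0/2)*(2.3611 - z - 1.4429)^2
FOC: (2*1 + 5.0)*z = 10 + 5.0*(2.3611 - 1.4429)
z^{k+1} = 2.0844
Step 3: u-update.
u^{k+1} = -1.4429 + 2.3611 - 2.0844 = -1.1662
Step 4: Primal residual = |2.3611 - 2.0844| = 0.2767


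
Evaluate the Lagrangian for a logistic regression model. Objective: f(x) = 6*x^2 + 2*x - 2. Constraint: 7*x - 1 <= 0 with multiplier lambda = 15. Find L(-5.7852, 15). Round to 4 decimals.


Step 1: Evaluate f(x).
f(-5.7852) = 6*(-5.7852)^2 + 2*(-5.7852) - 2 = 187.2408
Step 2: Evaluate g(x).
g(-5.7852) = 7*-5.7852 - 1 = -41.4964
Step 3: Compute Lagrangian.
L = 187.2408 + 15*-41.4964 = -435.2052


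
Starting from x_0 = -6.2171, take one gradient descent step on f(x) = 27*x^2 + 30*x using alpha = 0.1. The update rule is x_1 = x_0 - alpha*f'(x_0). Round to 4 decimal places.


We compute the gradient at x_0 and apply the update.
f'(x) = 54*x + 30
f'(-6.2171) = 54*-6.2171 + 30 = -305.7234
x_1 = -6.2171 - 0.1*-305.7234 = 24.3552


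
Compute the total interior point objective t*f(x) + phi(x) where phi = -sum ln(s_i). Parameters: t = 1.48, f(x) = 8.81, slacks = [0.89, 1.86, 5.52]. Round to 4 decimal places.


Step 1: Compute log-barrier.
ln values: [-0.1165, 0.6206, 1.7084]
phi = -(-0.1165 + 0.6206 + 1.7084) = -2.2124
Step 2: Compute augmented objective.
t*f(x) = 1.48*8.81 = 13.0388
Total = 13.0388 - 2.2124 = 10.8264


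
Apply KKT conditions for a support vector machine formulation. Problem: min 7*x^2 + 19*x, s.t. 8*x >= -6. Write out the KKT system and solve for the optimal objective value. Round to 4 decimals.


Step 1: Try lambda = 0 (constraint inactive).
x_unc = -19/(2*7) = -1.3571
Check: 8*-1.3571 = -10.8568 < -6 -- violated!
Step 2: Constraint must be active: 8*x = -6
x* = -6/8 = -0.75
lambda = (2*7*(-0.75) + 19)/8 = 1.0625
Step 3: Compute optimal value.
f(x*) = 7*(-0.75)^2 + 19*(-0.75) = -10.3125


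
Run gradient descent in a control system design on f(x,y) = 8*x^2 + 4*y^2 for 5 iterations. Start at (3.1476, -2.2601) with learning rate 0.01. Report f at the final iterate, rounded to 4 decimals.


Gradient descent on f(x,y) = 8*x^2 + 4*y^2.
Starting point: (3.1476, -2.2601), alpha = 0.01
Step 1: grad_x = 2*8*3.1476 = 50.3616, grad_y = 2*4*-2.2601 = -18.0808
  x_1 = 3.1476 - 0.01*50.3616 = 2.644
  y_1 = -2.2601 - 0.01*-18.0808 = -2.0793
Step 2: grad_x = 2*8*2.644 = 42.3037, grad_y = 2*4*-2.0793 = -16.6343
  x_2 = 2.644 - 0.01*42.3037 = 2.2209
  y_2 = -2.0793 - 0.01*-16.6343 = -1.9129
Step 3: grad_x = 2*8*2.2209 = 35.5351, grad_y = 2*4*-1.9129 = -15.3036
  x_3 = 2.2209 - 0.01*35.5351 = 1.8656
  y_3 = -1.9129 - 0.01*-15.3036 = -1.7599
Step 4: grad_x = 2*8*1.8656 = 29.8495, grad_y = 2*4*-1.7599 = -14.0793
  x_4 = 1.8656 - 0.01*29.8495 = 1.5671
  y_4 = -1.7599 - 0.01*-14.0793 = -1.6191
Step 5: grad_x = 2*8*1.5671 = 25.0736, grad_y = 2*4*-1.6191 = -12.953
  x_5 = 1.5671 - 0.01*25.0736 = 1.3164
  y_5 = -1.6191 - 0.01*-12.953 = -1.4896
f(1.3164, -1.4896) = 8*1.3164^2 + 4*(-1.4896)^2 = 22.738


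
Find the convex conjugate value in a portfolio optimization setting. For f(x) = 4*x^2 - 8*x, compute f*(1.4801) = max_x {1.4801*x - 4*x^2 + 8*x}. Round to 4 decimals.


f*(y) = sup_x {y*x - a*x^2 - b*x} = sup_x {(y-b)*x - a*x^2}
FOC: (y - b) - 2a*x = 0 => x* = (y - b)/(2a)
x* = (1.4801 + 8)/(2*4) = 1.185
f*(1.4801) = (y-b)^2/(4a) = (1.4801 + 8)^2/(4*4)
= 89.8723/16 = 5.617


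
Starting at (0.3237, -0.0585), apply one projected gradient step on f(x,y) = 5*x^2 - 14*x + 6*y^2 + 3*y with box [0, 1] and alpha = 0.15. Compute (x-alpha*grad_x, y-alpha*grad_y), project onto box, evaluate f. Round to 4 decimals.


Step 1: Compute gradient at (0.3237, -0.0585).
grad_x = 2*5*0.3237 - 14 = -10.763
grad_y = 2*6*-0.0585 + 3 = 2.298
Step 2: Gradient step.
x_raw = 0.3237 - 0.15*-10.763 = 1.9382
y_raw = -0.0585 - 0.15*2.298 = -0.4032
Step 3: Project onto [0, 1].
x_proj = clip(1.9382) = 1.0
y_proj = clip(-0.4032) = 0.0
Step 4: Evaluate f.
f(1.0, 0.0) = -9.0


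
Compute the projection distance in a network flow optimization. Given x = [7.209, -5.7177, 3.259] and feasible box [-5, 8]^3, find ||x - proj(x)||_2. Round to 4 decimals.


Project each component onto [-5, 8].
clip(7.209) = 7.209, clip(-5.7177) = -5.0, clip(3.259) = 3.259
Projection = [7.209, -5.0, 3.259]
Squared diffs: [0.0, 0.5151, 0.0]
Distance = sqrt(0.5151) = 0.7177


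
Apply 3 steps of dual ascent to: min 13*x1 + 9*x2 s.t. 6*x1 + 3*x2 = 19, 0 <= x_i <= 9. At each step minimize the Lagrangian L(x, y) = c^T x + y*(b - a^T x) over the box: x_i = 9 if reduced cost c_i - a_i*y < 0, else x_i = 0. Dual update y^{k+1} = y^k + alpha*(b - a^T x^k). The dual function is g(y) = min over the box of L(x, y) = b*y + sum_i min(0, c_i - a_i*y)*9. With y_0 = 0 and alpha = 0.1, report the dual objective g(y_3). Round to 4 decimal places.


Dual ascent for LP: min 13*x1 + 9*x2, 6*x1 + 3*x2 = 19, 0 <= x_i <= 9
Step 1: y^k = 0.0, reduced costs: (13.0, 9.0)
  x^k = (0.0, 0.0), subgradient = b - a^T x = 19.0
  y^{k+1} = 0.0 + 0.1*19.0 = 1.9
Step 2: y^k = 1.9, reduced costs: (1.6, 3.3)
  x^k = (0.0, 0.0), subgradient = b - a^T x = 19.0
  y^{k+1} = 1.9 + 0.1*19.0 = 3.8
Step 3: y^k = 3.8, reduced costs: (-9.8, -2.4)
  x^k = (9.0, 9.0), subgradient = b - a^T x = -62.0
  y^{k+1} = 3.8 + 0.1*-62.0 = -2.4
Dual objective at y_3 = -2.4: reduced costs (27.4, 16.2), box minimizer x = (0.0, 0.0)
g(y_3) = b*y + (c1 - a1*y)*x1 + (c2 - a2*y)*x2 = 19*(-2.4) + 27.4*0.0 + 16.2*0.0 = -45.6 + 0.0 + 0.0 = -45.6


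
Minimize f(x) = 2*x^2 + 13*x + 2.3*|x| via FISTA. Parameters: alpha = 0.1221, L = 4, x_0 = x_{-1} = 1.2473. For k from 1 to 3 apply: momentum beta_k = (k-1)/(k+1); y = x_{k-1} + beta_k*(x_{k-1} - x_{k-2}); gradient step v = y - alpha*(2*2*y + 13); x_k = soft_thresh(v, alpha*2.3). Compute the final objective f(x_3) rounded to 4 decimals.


FISTA on f(x) = 2*x^2 + 13*x + 2.3*|x|
L = 4, alpha = 0.1221
Iteration 1: beta = 0.0, y = 1.2473 + 0.0*(1.2473 - 1.2473) = 1.2473
  grad(y) = 17.9892, v = y - alpha*grad = -0.9492
  prox(v) = soft_thresh(-0.9492, 0.2808) = -0.6684
Iteration 2: beta = 0.3333, y = -0.6684 + 0.3333*(-0.6684 - 1.2473) = -1.3069
  grad(y) = 7.7724, v = y - alpha*grad = -2.2559
  prox(v) = soft_thresh(-2.2559, 0.2808) = -1.9751
Iteration 3: beta = 0.5, y = -1.9751 + 0.5*(-1.9751 + 0.6684) = -2.6284
  grad(y) = 2.4862, v = y - alpha*grad = -2.932
  prox(v) = soft_thresh(-2.932, 0.2808) = -2.6512
f(x_3) = 2*(-2.6512)^2 + 13*(-2.6512) + 2.3*|-2.6512| = -14.3101


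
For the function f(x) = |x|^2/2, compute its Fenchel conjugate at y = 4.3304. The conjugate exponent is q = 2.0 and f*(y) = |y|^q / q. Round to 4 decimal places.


The conjugate exponent q satisfies 1/p + 1/q = 1.
p = 2, so q = 2/(2 - 1) = 2.0
|y|^q = 4.3304^2.0 = 18.7524
f*(4.3304) = 18.7524 / 2.0 = 9.3762


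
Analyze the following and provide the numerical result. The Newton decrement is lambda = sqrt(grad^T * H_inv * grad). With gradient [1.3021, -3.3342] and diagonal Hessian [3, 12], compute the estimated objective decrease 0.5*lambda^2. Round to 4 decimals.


Step 1: H is diagonal, so H^(-1) * g = [0.434, -0.2779].
Step 2: g^T H^(-1) g = sum_i g_i^2 / H_ii
  = (1.3021)^2/3 + (-3.3342)^2/12
  = 0.5652 + 0.9264 = 1.4916
Step 3: Objective decrease = 0.5 * g^T H^(-1) g = 0.7458


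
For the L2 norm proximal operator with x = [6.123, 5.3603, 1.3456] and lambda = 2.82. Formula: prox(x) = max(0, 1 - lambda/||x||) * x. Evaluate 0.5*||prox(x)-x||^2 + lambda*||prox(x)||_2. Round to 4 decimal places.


Step 1: Compute ||x||.
||x|| = 8.2483
Step 2: Compute scaling factor.
scale = max(0, 1 - 2.82/8.2483) = 0.6581
Step 3: prox(x) = [4.0296, 3.5277, 0.8856]
||prox(x)|| = 5.4283
Step 4: Proximal objective.
0.5*||prox-x||^2 = 3.9762
lambda*||prox|| = 15.3078
Total = 19.284


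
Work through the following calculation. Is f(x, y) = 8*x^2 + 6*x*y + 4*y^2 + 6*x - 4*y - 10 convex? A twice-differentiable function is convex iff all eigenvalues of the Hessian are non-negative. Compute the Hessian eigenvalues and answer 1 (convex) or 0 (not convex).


The Hessian of f(x,y) = 8*x^2 + 6*x*y + 4*y^2 + 6*x - 4*y - 10 is:
H = [[16, 6], [6, 8]]
Trace = 16 + 8 = 24
Determinant = 16*8 - (6)^2 = 92
Discriminant = (24)^2 - 4*92 = 208.0
Eigenvalues: lambda_1 = 4.7889, lambda_2 = 19.2111
The function is convex.

1


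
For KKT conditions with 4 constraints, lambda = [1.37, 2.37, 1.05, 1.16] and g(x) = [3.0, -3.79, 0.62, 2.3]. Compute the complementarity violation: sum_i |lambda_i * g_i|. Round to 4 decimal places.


KKT complementary slackness check:
lambda_1 * g_1 = 1.37 * 3.0 = 4.11
lambda_2 * g_2 = 2.37 * -3.79 = -8.9823
lambda_3 * g_3 = 1.05 * 0.62 = 0.651
lambda_4 * g_4 = 1.16 * 2.3 = 2.668
Total violation = 4.11 + 8.9823 + 0.651 + 2.668 = 16.4113


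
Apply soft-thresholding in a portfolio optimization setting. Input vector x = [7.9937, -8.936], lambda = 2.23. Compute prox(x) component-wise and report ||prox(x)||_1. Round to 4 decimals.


Soft-thresholding with lambda = 2.23:
prox(7.9937) = sign(7.9937)*max(|7.9937| - 2.23, 0) = 5.7637
prox(-8.936) = sign(-8.936)*max(|-8.936| - 2.23, 0) = -6.706
prox(x) = [5.7637, -6.706]
||prox(x)||_1 = 5.7637 + 6.706 = 12.4697


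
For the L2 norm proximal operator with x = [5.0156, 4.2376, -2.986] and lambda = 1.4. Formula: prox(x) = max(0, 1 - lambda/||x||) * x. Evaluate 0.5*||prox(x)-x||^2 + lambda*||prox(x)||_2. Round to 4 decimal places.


Step 1: Compute ||x||.
||x|| = 7.2132
Step 2: Compute scaling factor.
scale = max(0, 1 - 1.4/7.2132) = 0.8059
Step 3: prox(x) = [4.0421, 3.4151, -2.4064]
||prox(x)|| = 5.8132
Step 4: Proximal objective.
0.5*||prox-x||^2 = 0.98
lambda*||prox|| = 8.1385
Total = 9.1184


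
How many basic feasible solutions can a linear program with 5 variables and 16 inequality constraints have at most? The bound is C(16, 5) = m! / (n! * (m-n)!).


Each vertex corresponds to some choice of n active constraints out of m, so the number of vertices is at most C(m, n) = m! / (n!(m-n)!).
m = 16, n = 5
Numerator: 16 * 15 * 14 * 13 * 12
Denominator: 5! = 120
C(16, 5) = 4368


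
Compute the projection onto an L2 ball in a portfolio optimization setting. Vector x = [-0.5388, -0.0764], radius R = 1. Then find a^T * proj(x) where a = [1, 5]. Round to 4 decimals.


Step 1: Compute ||x|| (intermediates to 6 decimals).
||x|| = sqrt((-0.5388)^2 + (-0.0764)^2) = 0.54419
Step 2: Project.
Since ||x|| <= R, proj = x (no scaling needed).
proj(x) = [-0.5388, -0.0764]
Step 3: Dot product.
a^T * proj(x) = 1*(-0.5388) + 5*(-0.0764) = -0.9208


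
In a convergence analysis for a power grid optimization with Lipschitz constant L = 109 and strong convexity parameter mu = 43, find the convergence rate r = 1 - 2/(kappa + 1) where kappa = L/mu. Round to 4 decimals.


Step 1: Compute the condition number.
kappa = L/mu = 109/43 = 2.5349
Step 2: Compute the convergence rate.
r = 1 - 2/(kappa + 1) = 1 - 2*mu/(L + mu) = (L - mu)/(L + mu) = 66/152 = 0.4342


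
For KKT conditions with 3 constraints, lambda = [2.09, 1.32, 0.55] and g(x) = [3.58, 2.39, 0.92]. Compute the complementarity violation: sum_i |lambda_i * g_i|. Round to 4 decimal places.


KKT complementary slackness check:
lambda_1 * g_1 = 2.09 * 3.58 = 7.4822
lambda_2 * g_2 = 1.32 * 2.39 = 3.1548
lambda_3 * g_3 = 0.55 * 0.92 = 0.506
Total violation = 7.4822 + 3.1548 + 0.506 = 11.143


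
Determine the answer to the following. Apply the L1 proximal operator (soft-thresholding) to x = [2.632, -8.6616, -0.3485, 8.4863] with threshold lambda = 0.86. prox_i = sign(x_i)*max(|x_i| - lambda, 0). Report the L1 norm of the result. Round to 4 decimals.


Soft-thresholding with lambda = 0.86:
prox(2.632) = sign(2.632)*max(|2.632| - 0.86, 0) = 1.772
prox(-8.6616) = sign(-8.6616)*max(|-8.6616| - 0.86, 0) = -7.8016
prox(-0.3485) = sign(-0.3485)*max(|-0.3485| - 0.86, 0) = 0.0
prox(8.4863) = sign(8.4863)*max(|8.4863| - 0.86, 0) = 7.6263
prox(x) = [1.772, -7.8016, 0.0, 7.6263]
||prox(x)||_1 = 1.772 + 7.8016 + 0.0 + 7.6263 = 17.1999


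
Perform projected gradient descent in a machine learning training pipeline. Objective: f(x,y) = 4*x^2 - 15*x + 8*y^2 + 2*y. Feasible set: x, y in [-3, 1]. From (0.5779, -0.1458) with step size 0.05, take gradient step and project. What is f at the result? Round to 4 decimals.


Step 1: Compute gradient at (0.5779, -0.1458).
grad_x = 2*4*0.5779 - 15 = -10.3768
grad_y = 2*8*-0.1458 + 2 = -0.3328
Step 2: Gradient step.
x_raw = 0.5779 - 0.05*-10.3768 = 1.0967
y_raw = -0.1458 - 0.05*-0.3328 = -0.1292
Step 3: Project onto [-3, 1].
x_proj = clip(1.0967) = 1.0
y_proj = clip(-0.1292) = -0.1292
Step 4: Evaluate f.
f(1.0, -0.1292) = -11.1249


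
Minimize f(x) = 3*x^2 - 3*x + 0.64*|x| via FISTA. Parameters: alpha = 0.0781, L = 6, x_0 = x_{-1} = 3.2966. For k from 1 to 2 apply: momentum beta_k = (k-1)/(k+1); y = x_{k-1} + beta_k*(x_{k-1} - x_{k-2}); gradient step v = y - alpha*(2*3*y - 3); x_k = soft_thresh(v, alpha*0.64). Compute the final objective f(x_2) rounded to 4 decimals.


FISTA on f(x) = 3*x^2 - 3*x + 0.64*|x|
L = 6, alpha = 0.0781
Iteration 1: beta = 0.0, y = 3.2966 + 0.0*(3.2966 - 3.2966) = 3.2966
  grad(y) = 16.7796, v = y - alpha*grad = 1.9861
  prox(v) = soft_thresh(1.9861, 0.05) = 1.9361
Iteration 2: beta = 0.3333, y = 1.9361 + 0.3333*(1.9361 - 3.2966) = 1.4826
  grad(y) = 5.8958, v = y - alpha*grad = 1.0222
  prox(v) = soft_thresh(1.0222, 0.05) = 0.9722
f(x_2) = 3*0.9722^2 - 3*0.9722 + 0.64*|0.9722| = 0.5411


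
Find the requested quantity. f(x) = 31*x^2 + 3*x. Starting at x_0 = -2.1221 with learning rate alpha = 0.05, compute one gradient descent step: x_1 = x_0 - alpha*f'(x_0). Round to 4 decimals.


We compute the gradient at x_0 and apply the update.
f'(x) = 62*x + 3
f'(-2.1221) = 62*-2.1221 + 3 = -128.5702
x_1 = -2.1221 - 0.05*-128.5702 = 4.3064


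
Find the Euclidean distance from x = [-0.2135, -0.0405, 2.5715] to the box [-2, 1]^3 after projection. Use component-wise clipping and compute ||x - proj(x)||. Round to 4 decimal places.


Project each component onto [-2, 1].
clip(-0.2135) = -0.2135, clip(-0.0405) = -0.0405, clip(2.5715) = 1.0
Projection = [-0.2135, -0.0405, 1.0]
Squared diffs: [0.0, 0.0, 2.4696]
Distance = sqrt(2.4696) = 1.5715


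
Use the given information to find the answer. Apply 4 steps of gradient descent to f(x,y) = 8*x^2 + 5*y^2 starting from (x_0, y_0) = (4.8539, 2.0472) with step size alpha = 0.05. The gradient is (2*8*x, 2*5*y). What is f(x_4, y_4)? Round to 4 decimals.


Gradient descent on f(x,y) = 8*x^2 + 5*y^2.
Starting point: (4.8539, 2.0472), alpha = 0.05
Step 1: grad_x = 2*8*4.8539 = 77.6624, grad_y = 2*5*2.0472 = 20.472
  x_1 = 4.8539 - 0.05*77.6624 = 0.9708
  y_1 = 2.0472 - 0.05*20.472 = 1.0236
Step 2: grad_x = 2*8*0.9708 = 15.5325, grad_y = 2*5*1.0236 = 10.236
  x_2 = 0.9708 - 0.05*15.5325 = 0.1942
  y_2 = 1.0236 - 0.05*10.236 = 0.5118
Step 3: grad_x = 2*8*0.1942 = 3.1065, grad_y = 2*5*0.5118 = 5.118
  x_3 = 0.1942 - 0.05*3.1065 = 0.0388
  y_3 = 0.5118 - 0.05*5.118 = 0.2559
Step 4: grad_x = 2*8*0.0388 = 0.6213, grad_y = 2*5*0.2559 = 2.559
  x_4 = 0.0388 - 0.05*0.6213 = 0.0078
  y_4 = 0.2559 - 0.05*2.559 = 0.128
f(0.0078, 0.128) = 8*0.0078^2 + 5*0.128^2 = 0.0823


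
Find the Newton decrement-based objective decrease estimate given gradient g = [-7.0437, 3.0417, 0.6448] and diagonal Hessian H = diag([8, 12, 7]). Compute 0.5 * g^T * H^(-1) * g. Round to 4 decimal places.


Step 1: H is diagonal, so H^(-1) * g = [-0.8805, 0.2535, 0.0921].
Step 2: g^T H^(-1) g = sum_i g_i^2 / H_ii
  = (-7.0437)^2/8 + (3.0417)^2/12 + (0.6448)^2/7
  = 6.2017 + 0.771 + 0.0594 = 7.0321
Step 3: Objective decrease = 0.5 * g^T H^(-1) g = 3.5161


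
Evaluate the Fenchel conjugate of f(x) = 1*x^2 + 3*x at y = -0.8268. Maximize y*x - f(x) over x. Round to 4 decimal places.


f*(y) = sup_x {y*x - a*x^2 - b*x} = sup_x {(y-b)*x - a*x^2}
FOC: (y - b) - 2a*x = 0 => x* = (y - b)/(2a)
x* = (-0.8268 - 3)/(2*1) = -1.9134
f*(-0.8268) = (y-b)^2/(4a) = (-0.8268 - 3)^2/(4*1)
= 14.6444/4 = 3.6611


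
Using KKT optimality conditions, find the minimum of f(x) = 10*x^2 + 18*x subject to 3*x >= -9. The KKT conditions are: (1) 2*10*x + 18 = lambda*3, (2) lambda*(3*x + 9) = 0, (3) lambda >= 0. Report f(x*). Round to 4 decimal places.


Step 1: Try lambda = 0 (constraint inactive).
Stationarity: 2*10*x + 18 = 0
x* = -18/(2*10) = -0.9
Check constraint: 3*-0.9 = -2.7 >= -9 -- satisfied.
Step 2: Compute optimal value.
f(x*) = 10*(-0.9)^2 + 18*(-0.9) = -8.1


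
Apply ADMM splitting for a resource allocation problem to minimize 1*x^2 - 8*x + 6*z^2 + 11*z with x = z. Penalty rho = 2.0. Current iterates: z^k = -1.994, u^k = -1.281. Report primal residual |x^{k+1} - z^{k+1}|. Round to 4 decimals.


ADMM iteration with rho = 2.0, z^k = -1.994, u^k = -1.281
Step 1: x-update.
Minimize 1*x^2 - 8*x + (2.0/2)*(x + 1.994 - 1.281)^2
FOC: (2*1 + 2.0)*x = 8 + 2.0*(-1.994 + 1.281)
x^{k+1} = 1.6435
Step 2: z-update.
Minimize 6*z^2 + 11*z + (2.0/2)*(1.6435 - z - 1.281)^2
FOC: (2*6 + 2.0)*z = -11 + 2.0*(1.6435 - 1.281)
z^{k+1} = -0.7339
Step 3: u-update.
u^{k+1} = -1.281 + 1.6435 + 0.7339 = 1.0964
Step 4: Primal residual = |1.6435 + 0.7339| = 2.3774


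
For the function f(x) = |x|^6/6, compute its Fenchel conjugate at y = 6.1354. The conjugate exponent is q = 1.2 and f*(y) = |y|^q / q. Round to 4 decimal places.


The conjugate exponent q satisfies 1/p + 1/q = 1.
p = 6, so q = 6/(6 - 1) = 1.2
|y|^q = 6.1354^1.2 = 8.8188
f*(6.1354) = 8.8188 / 1.2 = 7.349


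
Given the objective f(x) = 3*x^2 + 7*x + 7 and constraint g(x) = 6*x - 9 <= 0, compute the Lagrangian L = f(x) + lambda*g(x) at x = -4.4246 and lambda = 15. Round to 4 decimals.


Step 1: Evaluate f(x).
f(-4.4246) = 3*(-4.4246)^2 + 7*(-4.4246) + 7 = 34.7591
Step 2: Evaluate g(x).
g(-4.4246) = 6*-4.4246 - 9 = -35.5476
Step 3: Compute Lagrangian.
L = 34.7591 + 15*-35.5476 = -498.4549


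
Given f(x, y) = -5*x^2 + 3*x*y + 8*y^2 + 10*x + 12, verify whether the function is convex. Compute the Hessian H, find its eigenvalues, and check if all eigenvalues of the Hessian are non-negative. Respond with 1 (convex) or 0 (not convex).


The Hessian of f(x,y) = -5*x^2 + 3*x*y + 8*y^2 + 10*x + 12 is:
H = [[-10, 3], [3, 16]]
Trace = -10 + 16 = 6
Determinant = -10*16 - (3)^2 = -169
Discriminant = (6)^2 - 4*-169 = 712.0
Eigenvalues: lambda_1 = -10.3417, lambda_2 = 16.3417
The function is not convex.

0


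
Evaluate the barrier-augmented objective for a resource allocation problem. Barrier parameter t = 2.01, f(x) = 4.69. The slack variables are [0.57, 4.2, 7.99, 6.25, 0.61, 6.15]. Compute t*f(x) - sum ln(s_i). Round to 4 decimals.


Step 1: Compute log-barrier.
ln values: [-0.5621, 1.4351, 2.0782, 1.8326, -0.4943, 1.8165]
phi = -(-0.5621 + 1.4351 + 2.0782 + 1.8326 - 0.4943 + 1.8165) = -6.1059
Step 2: Compute augmented objective.
t*f(x) = 2.01*4.69 = 9.4269
Total = 9.4269 - 6.1059 = 3.321


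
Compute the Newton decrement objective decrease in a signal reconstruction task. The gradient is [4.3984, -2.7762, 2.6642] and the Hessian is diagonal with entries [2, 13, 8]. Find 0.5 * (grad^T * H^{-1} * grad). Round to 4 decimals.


Step 1: H is diagonal, so H^(-1) * g = [2.1992, -0.2136, 0.333].
Step 2: g^T H^(-1) g = sum_i g_i^2 / H_ii
  = (4.3984)^2/2 + (-2.7762)^2/13 + (2.6642)^2/8
  = 9.673 + 0.5929 + 0.8872 = 11.1531
Step 3: Objective decrease = 0.5 * g^T H^(-1) g = 5.5765


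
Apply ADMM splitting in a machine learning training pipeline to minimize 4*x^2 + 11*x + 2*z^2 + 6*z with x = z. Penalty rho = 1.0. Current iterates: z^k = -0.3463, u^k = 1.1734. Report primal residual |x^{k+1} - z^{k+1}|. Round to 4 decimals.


ADMM iteration with rho = 1.0, z^k = -0.3463, u^k = 1.1734
Step 1: x-update.
Minimize 4*x^2 + 11*x + (1.0/2)*(x + 0.3463 + 1.1734)^2
FOC: (2*4 + 1.0)*x = -11 + 1.0*(-0.3463 - 1.1734)
x^{k+1} = -1.3911
Step 2: z-update.
Minimize 2*z^2 + 6*z + (1.0/2)*(-1.3911 - z + 1.1734)^2
FOC: (2*2 + 1.0)*z = -6 + 1.0*(-1.3911 + 1.1734)
z^{k+1} = -1.2435
Step 3: u-update.
u^{k+1} = 1.1734 - 1.3911 + 1.2435 = 1.0259
Step 4: Primal residual = |-1.3911 + 1.2435| = 0.1475


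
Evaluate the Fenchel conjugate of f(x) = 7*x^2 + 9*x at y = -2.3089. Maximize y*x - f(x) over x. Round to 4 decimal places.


f*(y) = sup_x {y*x - a*x^2 - b*x} = sup_x {(y-b)*x - a*x^2}
FOC: (y - b) - 2a*x = 0 => x* = (y - b)/(2a)
x* = (-2.3089 - 9)/(2*7) = -0.8078
f*(-2.3089) = (y-b)^2/(4a) = (-2.3089 - 9)^2/(4*7)
= 127.8912/28 = 4.5675


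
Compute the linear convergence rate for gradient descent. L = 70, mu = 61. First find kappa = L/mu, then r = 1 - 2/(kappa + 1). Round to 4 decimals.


Step 1: Compute the condition number.
kappa = L/mu = 70/61 = 1.1475
Step 2: Compute the convergence rate.
r = 1 - 2/(kappa + 1) = 1 - 2*mu/(L + mu) = (L - mu)/(L + mu) = 9/131 = 0.0687


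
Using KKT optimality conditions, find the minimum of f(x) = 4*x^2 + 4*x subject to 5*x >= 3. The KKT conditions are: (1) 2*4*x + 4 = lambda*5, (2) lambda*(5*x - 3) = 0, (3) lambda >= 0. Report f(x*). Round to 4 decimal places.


Step 1: Try lambda = 0 (constraint inactive).
x_unc = -4/(2*4) = -0.5
Check: 5*-0.5 = -2.5 < 3 -- violated!
Step 2: Constraint must be active: 5*x = 3
x* = 3/5 = 0.6
lambda = (2*4*0.6 + 4)/5 = 1.76
Step 3: Compute optimal value.
f(x*) = 4*0.6^2 + 4*0.6 = 3.84


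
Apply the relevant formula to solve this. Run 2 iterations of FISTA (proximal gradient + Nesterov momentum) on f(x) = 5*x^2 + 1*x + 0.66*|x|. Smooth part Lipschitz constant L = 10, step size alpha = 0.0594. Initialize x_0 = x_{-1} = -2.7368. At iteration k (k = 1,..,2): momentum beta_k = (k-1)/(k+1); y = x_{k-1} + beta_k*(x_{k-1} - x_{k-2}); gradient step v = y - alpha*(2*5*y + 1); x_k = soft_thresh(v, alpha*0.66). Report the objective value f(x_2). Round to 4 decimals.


FISTA on f(x) = 5*x^2 + 1*x + 0.66*|x|
L = 10, alpha = 0.0594
Iteration 1: beta = 0.0, y = -2.7368 + 0.0*(-2.7368 + 2.7368) = -2.7368
  grad(y) = -26.368, v = y - alpha*grad = -1.1705
  prox(v) = soft_thresh(-1.1705, 0.0392) = -1.1313
Iteration 2: beta = 0.3333, y = -1.1313 + 0.3333*(-1.1313 + 2.7368) = -0.5962
  grad(y) = -4.9618, v = y - alpha*grad = -0.3015
  prox(v) = soft_thresh(-0.3015, 0.0392) = -0.2622
f(x_2) = 5*(-0.2622)^2 + 1*(-0.2622) + 0.66*|-0.2622| = 0.2547


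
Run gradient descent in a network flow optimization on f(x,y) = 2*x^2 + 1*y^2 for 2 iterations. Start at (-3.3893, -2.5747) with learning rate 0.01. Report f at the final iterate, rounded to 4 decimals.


Gradient descent on f(x,y) = 2*x^2 + 1*y^2.
Starting point: (-3.3893, -2.5747), alpha = 0.01
Step 1: grad_x = 2*2*-3.3893 = -13.5572, grad_y = 2*1*-2.5747 = -5.1494
  x_1 = -3.3893 - 0.01*-13.5572 = -3.2537
  y_1 = -2.5747 - 0.01*-5.1494 = -2.5232
Step 2: grad_x = 2*2*-3.2537 = -13.0149, grad_y = 2*1*-2.5232 = -5.0464
  x_2 = -3.2537 - 0.01*-13.0149 = -3.1236
  y_2 = -2.5232 - 0.01*-5.0464 = -2.4727
f(-3.1236, -2.4727) = 2*(-3.1236)^2 + 1*(-2.4727)^2 = 25.6279


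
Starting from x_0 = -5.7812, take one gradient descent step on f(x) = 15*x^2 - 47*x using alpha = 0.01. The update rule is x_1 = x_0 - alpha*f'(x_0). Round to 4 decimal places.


We compute the gradient at x_0 and apply the update.
f'(x) = 30*x - 47
f'(-5.7812) = 30*-5.7812 - 47 = -220.436
x_1 = -5.7812 - 0.01*-220.436 = -3.5768


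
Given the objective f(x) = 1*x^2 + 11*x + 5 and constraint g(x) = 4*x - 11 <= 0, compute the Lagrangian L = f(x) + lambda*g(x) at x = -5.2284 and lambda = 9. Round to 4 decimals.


Step 1: Evaluate f(x).
f(-5.2284) = 1*(-5.2284)^2 + 11*(-5.2284) + 5 = -25.1762
Step 2: Evaluate g(x).
g(-5.2284) = 4*-5.2284 - 11 = -31.9136
Step 3: Compute Lagrangian.
L = -25.1762 + 9*-31.9136 = -312.3986


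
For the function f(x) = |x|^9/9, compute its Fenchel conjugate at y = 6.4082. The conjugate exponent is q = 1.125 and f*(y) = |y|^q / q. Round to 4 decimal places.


The conjugate exponent q satisfies 1/p + 1/q = 1.
p = 9, so q = 9/(9 - 1) = 1.125
|y|^q = 6.4082^1.125 = 8.0831
f*(6.4082) = 8.0831 / 1.125 = 7.185


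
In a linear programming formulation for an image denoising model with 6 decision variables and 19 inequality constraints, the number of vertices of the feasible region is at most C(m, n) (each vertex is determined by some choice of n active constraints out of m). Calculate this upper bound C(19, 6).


Each vertex corresponds to some choice of n active constraints out of m, so the number of vertices is at most C(m, n) = m! / (n!(m-n)!).
m = 19, n = 6
Numerator: 19 * 18 * 17 * 16 * 15 * 14
Denominator: 6! = 720
C(19, 6) = 27132


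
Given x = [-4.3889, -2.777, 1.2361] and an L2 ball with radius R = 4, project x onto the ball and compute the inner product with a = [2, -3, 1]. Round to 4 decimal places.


Step 1: Compute ||x|| (intermediates to 6 decimals).
||x|| = sqrt((-4.3889)^2 + (-2.777)^2 + 1.2361^2) = 5.338737
Step 2: Project.
Since ||x|| > R, scale = R/||x|| = 4/5.338737 = 0.749241, proj(x) = scale * x
proj(x) = [-3.288344, -2.080642, 0.926137]
Step 3: Dot product.
a^T * proj(x) = 2*(-3.288344) - 3*(-2.080642) + 1*0.926137 = 0.5914


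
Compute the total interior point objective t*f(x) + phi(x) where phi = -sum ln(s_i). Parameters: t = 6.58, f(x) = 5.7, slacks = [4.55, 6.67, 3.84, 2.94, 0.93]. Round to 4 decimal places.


Step 1: Compute log-barrier.
ln values: [1.5151, 1.8976, 1.3455, 1.0784, -0.0726]
phi = -(1.5151 + 1.8976 + 1.3455 + 1.0784 - 0.0726) = -5.7641
Step 2: Compute augmented objective.
t*f(x) = 6.58*5.7 = 37.506
Total = 37.506 - 5.7641 = 31.7419


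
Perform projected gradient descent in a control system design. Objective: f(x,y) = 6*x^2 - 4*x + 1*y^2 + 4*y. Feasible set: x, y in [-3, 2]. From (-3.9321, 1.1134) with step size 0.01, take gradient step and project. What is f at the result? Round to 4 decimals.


Step 1: Compute gradient at (-3.9321, 1.1134).
grad_x = 2*6*-3.9321 - 4 = -51.1852
grad_y = 2*1*1.1134 + 4 = 6.2268
Step 2: Gradient step.
x_raw = -3.9321 - 0.01*-51.1852 = -3.4202
y_raw = 1.1134 - 0.01*6.2268 = 1.0511
Step 3: Project onto [-3, 2].
x_proj = clip(-3.4202) = -3.0
y_proj = clip(1.0511) = 1.0511
Step 4: Evaluate f.
f(-3.0, 1.0511) = 71.3094


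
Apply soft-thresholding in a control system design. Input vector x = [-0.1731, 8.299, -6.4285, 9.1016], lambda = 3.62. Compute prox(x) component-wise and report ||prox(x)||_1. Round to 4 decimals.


Soft-thresholding with lambda = 3.62:
prox(-0.1731) = sign(-0.1731)*max(|-0.1731| - 3.62, 0) = 0.0
prox(8.299) = sign(8.299)*max(|8.299| - 3.62, 0) = 4.679
prox(-6.4285) = sign(-6.4285)*max(|-6.4285| - 3.62, 0) = -2.8085
prox(9.1016) = sign(9.1016)*max(|9.1016| - 3.62, 0) = 5.4816
prox(x) = [0.0, 4.679, -2.8085, 5.4816]
||prox(x)||_1 = 0.0 + 4.679 + 2.8085 + 5.4816 = 12.9691


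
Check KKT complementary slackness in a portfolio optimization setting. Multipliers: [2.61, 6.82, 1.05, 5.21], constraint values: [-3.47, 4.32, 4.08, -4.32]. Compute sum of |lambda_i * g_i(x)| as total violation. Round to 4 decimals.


KKT complementary slackness check:
lambda_1 * g_1 = 2.61 * -3.47 = -9.0567
lambda_2 * g_2 = 6.82 * 4.32 = 29.4624
lambda_3 * g_3 = 1.05 * 4.08 = 4.284
lambda_4 * g_4 = 5.21 * -4.32 = -22.5072
Total violation = 9.0567 + 29.4624 + 4.284 + 22.5072 = 65.3103


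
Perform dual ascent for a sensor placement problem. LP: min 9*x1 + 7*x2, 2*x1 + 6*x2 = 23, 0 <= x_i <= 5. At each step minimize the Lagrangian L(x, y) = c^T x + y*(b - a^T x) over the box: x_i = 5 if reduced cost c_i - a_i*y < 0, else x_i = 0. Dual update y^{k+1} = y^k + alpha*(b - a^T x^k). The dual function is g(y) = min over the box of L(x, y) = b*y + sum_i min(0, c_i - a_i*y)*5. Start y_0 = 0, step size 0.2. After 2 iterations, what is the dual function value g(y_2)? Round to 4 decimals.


Dual ascent for LP: min 9*x1 + 7*x2, 2*x1 + 6*x2 = 23, 0 <= x_i <= 5
Step 1: y^k = 0.0, reduced costs: (9.0, 7.0)
  x^k = (0.0, 0.0), subgradient = b - a^T x = 23.0
  y^{k+1} = 0.0 + 0.2*23.0 = 4.6
Step 2: y^k = 4.6, reduced costs: (-0.2, -20.6)
  x^k = (5.0, 5.0), subgradient = b - a^T x = -17.0
  y^{k+1} = 4.6 + 0.2*-17.0 = 1.2
Dual objective at y_2 = 1.2: reduced costs (6.6, -0.2), box minimizer x = (0.0, 5.0)
g(y_2) = b*y + (c1 - a1*y)*x1 + (c2 - a2*y)*x2 = 23*1.2 + 6.6*0.0 + (-0.2)*5.0 = 27.6 + 0.0 - 1.0 = 26.6


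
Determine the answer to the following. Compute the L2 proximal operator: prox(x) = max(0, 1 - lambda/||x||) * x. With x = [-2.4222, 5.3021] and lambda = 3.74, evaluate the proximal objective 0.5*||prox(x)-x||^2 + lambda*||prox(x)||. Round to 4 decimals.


Step 1: Compute ||x||.
||x|| = 5.8292
Step 2: Compute scaling factor.
scale = max(0, 1 - 3.74/5.8292) = 0.3584
Step 3: prox(x) = [-0.8681, 1.9003]
||prox(x)|| = 2.0892
Step 4: Proximal objective.
0.5*||prox-x||^2 = 6.9938
lambda*||prox|| = 7.8136
Total = 14.8073


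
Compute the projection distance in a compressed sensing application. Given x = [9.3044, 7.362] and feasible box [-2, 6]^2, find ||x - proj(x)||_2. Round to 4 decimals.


Project each component onto [-2, 6].
clip(9.3044) = 6.0, clip(7.362) = 6.0
Projection = [6.0, 6.0]
Squared diffs: [10.9191, 1.855]
Distance = sqrt(12.7741) = 3.5741


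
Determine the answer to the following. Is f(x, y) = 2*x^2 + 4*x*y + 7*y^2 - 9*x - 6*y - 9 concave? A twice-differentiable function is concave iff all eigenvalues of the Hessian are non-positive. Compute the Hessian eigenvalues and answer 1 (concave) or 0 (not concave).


The Hessian of f(x,y) = 2*x^2 + 4*x*y + 7*y^2 - 9*x - 6*y - 9 is:
H = [[4, 4], [4, 14]]
Trace = 4 + 14 = 18
Determinant = 4*14 - (4)^2 = 40
Discriminant = (18)^2 - 4*40 = 164.0
Eigenvalues: lambda_1 = 2.5969, lambda_2 = 15.4031
The function is not concave.

0
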